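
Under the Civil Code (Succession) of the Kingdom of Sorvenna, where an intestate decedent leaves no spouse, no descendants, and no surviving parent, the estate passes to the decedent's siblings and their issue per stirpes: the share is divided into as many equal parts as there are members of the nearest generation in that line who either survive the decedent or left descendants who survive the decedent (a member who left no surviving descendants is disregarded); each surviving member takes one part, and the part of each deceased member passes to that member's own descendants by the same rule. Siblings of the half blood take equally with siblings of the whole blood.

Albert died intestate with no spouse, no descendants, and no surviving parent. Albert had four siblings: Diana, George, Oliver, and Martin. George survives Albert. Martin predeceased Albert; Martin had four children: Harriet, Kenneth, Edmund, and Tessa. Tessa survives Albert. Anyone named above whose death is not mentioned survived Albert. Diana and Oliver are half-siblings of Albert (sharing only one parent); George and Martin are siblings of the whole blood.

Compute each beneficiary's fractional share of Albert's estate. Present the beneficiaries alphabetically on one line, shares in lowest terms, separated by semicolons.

Diana 1/4; Edmund 1/16; George 1/4; Harriet 1/16; Kenneth 1/16; Oliver 1/4; Tessa 1/16

No spouse, descendants, or parent survives, so the estate passes to Albert's siblings per stirpes.
Half-blood and whole-blood siblings take equally under the stated rule.
The estate is divided into 4 equal shares of 1/4 among Diana, George, Oliver, Martin.
Diana is living and takes 1/4.
George is living and takes 1/4.
Oliver is living and takes 1/4.
Martin predeceased; the 1/4 allotted to Martin's branch passes to Martin's issue by representation.
The 1/4 is divided into 4 equal shares of 1/16 among Harriet, Kenneth, Edmund, Tessa.
Harriet is living and takes 1/16.
Kenneth is living and takes 1/16.
Edmund is living and takes 1/16.
Tessa is living and takes 1/16.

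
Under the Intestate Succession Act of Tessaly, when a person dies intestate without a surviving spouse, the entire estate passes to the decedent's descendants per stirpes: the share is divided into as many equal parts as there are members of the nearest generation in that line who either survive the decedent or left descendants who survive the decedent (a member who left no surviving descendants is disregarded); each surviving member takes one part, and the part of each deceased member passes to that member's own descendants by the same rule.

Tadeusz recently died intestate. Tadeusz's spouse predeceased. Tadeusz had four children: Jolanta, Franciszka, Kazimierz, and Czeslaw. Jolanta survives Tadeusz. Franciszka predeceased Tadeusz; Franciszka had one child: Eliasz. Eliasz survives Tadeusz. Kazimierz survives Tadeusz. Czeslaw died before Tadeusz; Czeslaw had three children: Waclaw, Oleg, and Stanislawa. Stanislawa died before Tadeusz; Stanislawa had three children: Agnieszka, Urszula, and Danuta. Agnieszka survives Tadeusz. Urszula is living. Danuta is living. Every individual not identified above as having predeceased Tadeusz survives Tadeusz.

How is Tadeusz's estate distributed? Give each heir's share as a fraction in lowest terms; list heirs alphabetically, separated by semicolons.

There is no surviving spouse, so the entire estate passes to Tadeusz's descendants per stirpes.
The estate is divided into 4 equal shares of 1/4 among Jolanta, Franciszka, Kazimierz, Czeslaw.
Jolanta is living and takes 1/4.
Franciszka predeceased; the 1/4 allotted to Franciszka's branch passes to Franciszka's issue by representation.
Eliasz is the sole taker at this level and receives the full 1/4.
Kazimierz is living and takes 1/4.
Czeslaw predeceased; the 1/4 allotted to Czeslaw's branch passes to Czeslaw's issue by representation.
The 1/4 is divided into 3 equal shares of 1/12 among Waclaw, Oleg, Stanislawa.
Waclaw is living and takes 1/12.
Oleg is living and takes 1/12.
Stanislawa predeceased; the 1/12 allotted to Stanislawa's branch passes to Stanislawa's issue by representation.
The 1/12 is divided into 3 equal shares of 1/36 among Agnieszka, Urszula, Danuta.
Agnieszka is living and takes 1/36.
Urszula is living and takes 1/36.
Danuta is living and takes 1/36.

Agnieszka 1/36; Danuta 1/36; Eliasz 1/4; Jolanta 1/4; Kazimierz 1/4; Oleg 1/12; Urszula 1/36; Waclaw 1/12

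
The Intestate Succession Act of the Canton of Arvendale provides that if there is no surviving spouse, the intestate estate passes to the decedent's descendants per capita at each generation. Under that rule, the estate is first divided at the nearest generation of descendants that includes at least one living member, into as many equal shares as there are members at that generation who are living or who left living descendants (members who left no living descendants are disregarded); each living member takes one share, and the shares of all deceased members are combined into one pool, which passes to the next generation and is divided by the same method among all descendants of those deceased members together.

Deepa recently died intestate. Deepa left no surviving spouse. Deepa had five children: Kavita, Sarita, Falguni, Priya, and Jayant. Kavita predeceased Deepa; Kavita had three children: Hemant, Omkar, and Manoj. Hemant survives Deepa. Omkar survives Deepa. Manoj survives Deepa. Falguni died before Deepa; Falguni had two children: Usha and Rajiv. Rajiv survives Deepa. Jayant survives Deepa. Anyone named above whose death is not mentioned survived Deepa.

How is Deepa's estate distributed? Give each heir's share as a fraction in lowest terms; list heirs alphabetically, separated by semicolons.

Hemant 2/25; Jayant 1/5; Manoj 2/25; Omkar 2/25; Priya 1/5; Rajiv 2/25; Sarita 1/5; Usha 2/25

There is no surviving spouse, so the entire estate passes to Deepa's descendants per capita at each generation.
At generation 1 (Kavita, Sarita, Falguni, Priya, Jayant) there are 5 shares of (1)/5 = 1/5 each.
Living: Sarita, Priya, and Jayant — each takes 1/5.
Deceased: Kavita and Falguni. Their combined 2/5 is pooled and carried to generation 2.
At generation 2 (Hemant, Omkar, Manoj, Usha, Rajiv) there are 5 shares of (2/5)/5 = 2/25 each.
Living: Hemant, Omkar, Manoj, Usha, and Rajiv — each takes 2/25.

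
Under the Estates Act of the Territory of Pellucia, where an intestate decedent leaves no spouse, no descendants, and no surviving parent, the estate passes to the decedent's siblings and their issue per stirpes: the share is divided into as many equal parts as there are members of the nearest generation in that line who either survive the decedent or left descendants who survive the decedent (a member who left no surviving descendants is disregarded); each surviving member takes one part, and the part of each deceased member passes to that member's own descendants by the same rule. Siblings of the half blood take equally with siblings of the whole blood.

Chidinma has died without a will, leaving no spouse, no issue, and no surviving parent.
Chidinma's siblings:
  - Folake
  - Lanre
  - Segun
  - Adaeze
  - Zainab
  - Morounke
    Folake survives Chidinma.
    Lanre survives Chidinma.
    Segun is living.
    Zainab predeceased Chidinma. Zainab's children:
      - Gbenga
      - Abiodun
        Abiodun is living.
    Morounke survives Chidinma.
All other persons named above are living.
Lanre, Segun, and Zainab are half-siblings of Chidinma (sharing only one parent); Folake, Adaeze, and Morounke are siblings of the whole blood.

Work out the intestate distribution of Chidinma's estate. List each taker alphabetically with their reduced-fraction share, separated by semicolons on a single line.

Abiodun 1/12; Adaeze 1/6; Folake 1/6; Gbenga 1/12; Lanre 1/6; Morounke 1/6; Segun 1/6

No spouse, descendants, or parent survives, so the estate passes to Chidinma's siblings per stirpes.
Half-blood and whole-blood siblings take equally under the stated rule.
The estate is divided into 6 equal shares of 1/6 among Folake, Lanre, Segun, Adaeze, Zainab, Morounke.
Folake is living and takes 1/6.
Lanre is living and takes 1/6.
Segun is living and takes 1/6.
Adaeze is living and takes 1/6.
Zainab predeceased; the 1/6 allotted to Zainab's branch passes to Zainab's issue by representation.
The 1/6 is divided into 2 equal shares of 1/12 among Gbenga, Abiodun.
Gbenga is living and takes 1/12.
Abiodun is living and takes 1/12.
Morounke is living and takes 1/6.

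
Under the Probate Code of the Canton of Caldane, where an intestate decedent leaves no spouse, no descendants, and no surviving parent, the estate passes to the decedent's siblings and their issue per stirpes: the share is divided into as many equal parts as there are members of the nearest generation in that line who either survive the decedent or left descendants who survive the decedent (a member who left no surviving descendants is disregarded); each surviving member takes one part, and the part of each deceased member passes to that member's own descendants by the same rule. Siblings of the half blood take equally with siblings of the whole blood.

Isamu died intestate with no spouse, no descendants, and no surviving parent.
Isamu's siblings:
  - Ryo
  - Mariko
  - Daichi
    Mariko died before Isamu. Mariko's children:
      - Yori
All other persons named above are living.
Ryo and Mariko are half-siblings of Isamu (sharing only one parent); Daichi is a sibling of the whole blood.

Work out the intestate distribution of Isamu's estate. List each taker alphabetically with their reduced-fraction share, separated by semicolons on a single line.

Daichi 1/3; Ryo 1/3; Yori 1/3

No spouse, descendants, or parent survives, so the estate passes to Isamu's siblings per stirpes.
Half-blood and whole-blood siblings take equally under the stated rule.
The estate is divided into 3 equal shares of 1/3 among Ryo, Mariko, Daichi.
Ryo is living and takes 1/3.
Mariko predeceased; the 1/3 allotted to Mariko's branch passes to Mariko's issue by representation.
Yori is the sole taker at this level and receives the full 1/3.
Daichi is living and takes 1/3.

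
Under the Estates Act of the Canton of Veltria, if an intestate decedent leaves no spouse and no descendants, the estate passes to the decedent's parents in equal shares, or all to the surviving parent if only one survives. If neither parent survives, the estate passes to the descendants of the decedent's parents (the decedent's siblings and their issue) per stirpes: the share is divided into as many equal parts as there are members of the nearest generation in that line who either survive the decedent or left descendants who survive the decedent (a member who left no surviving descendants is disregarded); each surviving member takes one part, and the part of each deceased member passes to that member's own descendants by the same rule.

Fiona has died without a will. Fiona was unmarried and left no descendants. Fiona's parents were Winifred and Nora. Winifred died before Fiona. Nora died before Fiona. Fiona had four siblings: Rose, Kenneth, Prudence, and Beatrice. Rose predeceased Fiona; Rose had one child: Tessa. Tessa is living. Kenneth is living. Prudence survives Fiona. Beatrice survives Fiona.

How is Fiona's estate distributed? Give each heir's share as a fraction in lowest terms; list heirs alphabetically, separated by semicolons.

Beatrice 1/4; Kenneth 1/4; Prudence 1/4; Tessa 1/4

Neither parent survives and there are no descendants, so the estate passes to Fiona's siblings and their issue per stirpes.
The estate is divided into 4 equal shares of 1/4 among Rose, Kenneth, Prudence, Beatrice.
Rose predeceased; the 1/4 allotted to Rose's branch passes to Rose's issue by representation.
Tessa is the sole taker at this level and receives the full 1/4.
Kenneth is living and takes 1/4.
Prudence is living and takes 1/4.
Beatrice is living and takes 1/4.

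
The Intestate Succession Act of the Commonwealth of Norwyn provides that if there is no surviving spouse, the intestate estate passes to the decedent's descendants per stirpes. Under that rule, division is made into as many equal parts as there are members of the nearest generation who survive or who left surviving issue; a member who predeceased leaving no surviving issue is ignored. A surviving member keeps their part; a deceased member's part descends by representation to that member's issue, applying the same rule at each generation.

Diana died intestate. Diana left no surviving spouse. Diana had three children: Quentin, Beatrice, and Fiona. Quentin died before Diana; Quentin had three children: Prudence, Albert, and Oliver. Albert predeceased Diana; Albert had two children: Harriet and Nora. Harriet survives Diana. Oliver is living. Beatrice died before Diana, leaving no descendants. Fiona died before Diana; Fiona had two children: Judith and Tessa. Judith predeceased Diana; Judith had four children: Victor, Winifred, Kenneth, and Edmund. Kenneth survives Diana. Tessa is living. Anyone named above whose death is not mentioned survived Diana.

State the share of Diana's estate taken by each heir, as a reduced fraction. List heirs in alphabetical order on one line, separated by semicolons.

Edmund 1/16; Harriet 1/12; Kenneth 1/16; Nora 1/12; Oliver 1/6; Prudence 1/6; Tessa 1/4; Victor 1/16; Winifred 1/16

There is no surviving spouse, so the entire estate passes to Diana's descendants per stirpes.
Beatrice left no surviving issue, so that branch lapses and is disregarded.
The estate is divided into 2 equal shares of 1/2 among Quentin, Fiona.
Quentin predeceased; the 1/2 allotted to Quentin's branch passes to Quentin's issue by representation.
The 1/2 is divided into 3 equal shares of 1/6 among Prudence, Albert, Oliver.
Prudence is living and takes 1/6.
Albert predeceased; the 1/6 allotted to Albert's branch passes to Albert's issue by representation.
The 1/6 is divided into 2 equal shares of 1/12 among Harriet, Nora.
Harriet is living and takes 1/12.
Nora is living and takes 1/12.
Oliver is living and takes 1/6.
Fiona predeceased; the 1/2 allotted to Fiona's branch passes to Fiona's issue by representation.
The 1/2 is divided into 2 equal shares of 1/4 among Judith, Tessa.
Judith predeceased; the 1/4 allotted to Judith's branch passes to Judith's issue by representation.
The 1/4 is divided into 4 equal shares of 1/16 among Victor, Winifred, Kenneth, Edmund.
Victor is living and takes 1/16.
Winifred is living and takes 1/16.
Kenneth is living and takes 1/16.
Edmund is living and takes 1/16.
Tessa is living and takes 1/4.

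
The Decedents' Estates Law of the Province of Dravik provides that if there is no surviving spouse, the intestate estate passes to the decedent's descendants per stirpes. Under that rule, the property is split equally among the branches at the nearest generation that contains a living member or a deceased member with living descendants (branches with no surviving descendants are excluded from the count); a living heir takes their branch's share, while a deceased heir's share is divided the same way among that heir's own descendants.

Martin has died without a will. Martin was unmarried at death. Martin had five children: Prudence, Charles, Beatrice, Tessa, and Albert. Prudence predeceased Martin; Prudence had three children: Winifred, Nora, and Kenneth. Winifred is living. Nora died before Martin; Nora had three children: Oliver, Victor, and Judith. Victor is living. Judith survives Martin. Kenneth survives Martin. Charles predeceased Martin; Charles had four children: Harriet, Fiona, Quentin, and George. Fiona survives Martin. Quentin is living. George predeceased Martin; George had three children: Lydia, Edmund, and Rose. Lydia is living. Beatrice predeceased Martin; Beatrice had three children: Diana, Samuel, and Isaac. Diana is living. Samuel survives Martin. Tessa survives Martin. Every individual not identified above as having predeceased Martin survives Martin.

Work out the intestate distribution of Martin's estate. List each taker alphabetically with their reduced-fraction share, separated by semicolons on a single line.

Albert 1/5; Diana 1/15; Edmund 1/60; Fiona 1/20; Harriet 1/20; Isaac 1/15; Judith 1/45; Kenneth 1/15; Lydia 1/60; Oliver 1/45; Quentin 1/20; Rose 1/60; Samuel 1/15; Tessa 1/5; Victor 1/45; Winifred 1/15

There is no surviving spouse, so the entire estate passes to Martin's descendants per stirpes.
The estate is divided into 5 equal shares of 1/5 among Prudence, Charles, Beatrice, Tessa, Albert.
Prudence predeceased; the 1/5 allotted to Prudence's branch passes to Prudence's issue by representation.
The 1/5 is divided into 3 equal shares of 1/15 among Winifred, Nora, Kenneth.
Winifred is living and takes 1/15.
Nora predeceased; the 1/15 allotted to Nora's branch passes to Nora's issue by representation.
The 1/15 is divided into 3 equal shares of 1/45 among Oliver, Victor, Judith.
Oliver is living and takes 1/45.
Victor is living and takes 1/45.
Judith is living and takes 1/45.
Kenneth is living and takes 1/15.
Charles predeceased; the 1/5 allotted to Charles's branch passes to Charles's issue by representation.
The 1/5 is divided into 4 equal shares of 1/20 among Harriet, Fiona, Quentin, George.
Harriet is living and takes 1/20.
Fiona is living and takes 1/20.
Quentin is living and takes 1/20.
George predeceased; the 1/20 allotted to George's branch passes to George's issue by representation.
The 1/20 is divided into 3 equal shares of 1/60 among Lydia, Edmund, Rose.
Lydia is living and takes 1/60.
Edmund is living and takes 1/60.
Rose is living and takes 1/60.
Beatrice predeceased; the 1/5 allotted to Beatrice's branch passes to Beatrice's issue by representation.
The 1/5 is divided into 3 equal shares of 1/15 among Diana, Samuel, Isaac.
Diana is living and takes 1/15.
Samuel is living and takes 1/15.
Isaac is living and takes 1/15.
Tessa is living and takes 1/5.
Albert is living and takes 1/5.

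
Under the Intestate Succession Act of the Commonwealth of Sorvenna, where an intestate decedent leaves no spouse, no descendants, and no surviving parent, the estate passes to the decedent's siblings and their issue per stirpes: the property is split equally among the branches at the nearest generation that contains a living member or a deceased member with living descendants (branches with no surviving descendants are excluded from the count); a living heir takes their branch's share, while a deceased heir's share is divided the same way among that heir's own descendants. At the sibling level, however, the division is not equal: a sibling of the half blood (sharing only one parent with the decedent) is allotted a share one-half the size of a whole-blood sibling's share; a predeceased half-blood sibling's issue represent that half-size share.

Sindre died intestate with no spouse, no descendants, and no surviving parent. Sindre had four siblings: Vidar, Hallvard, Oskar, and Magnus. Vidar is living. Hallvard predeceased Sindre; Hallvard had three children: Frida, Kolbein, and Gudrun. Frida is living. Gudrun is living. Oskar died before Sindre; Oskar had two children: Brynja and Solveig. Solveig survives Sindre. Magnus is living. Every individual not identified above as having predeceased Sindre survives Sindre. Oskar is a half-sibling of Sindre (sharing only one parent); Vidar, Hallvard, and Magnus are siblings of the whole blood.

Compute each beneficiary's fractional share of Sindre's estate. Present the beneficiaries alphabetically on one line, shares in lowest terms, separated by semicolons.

No spouse, descendants, or parent survives, so the estate passes to Sindre's siblings per stirpes.
Half-blood siblings count for one-half the weight of whole-blood siblings at the initial division.
Dividing 1 in proportion to weights (total weight 7/2): Vidar (weight 1) → 2/7; Hallvard (weight 1) → 2/7; Oskar (weight 1/2) → 1/7; Magnus (weight 1) → 2/7.
Vidar is living and takes 2/7.
Hallvard predeceased; the 2/7 allotted to Hallvard's branch passes to Hallvard's issue by representation.
The 2/7 is divided into 3 equal shares of 2/21 among Frida, Kolbein, Gudrun.
Frida is living and takes 2/21.
Kolbein is living and takes 2/21.
Gudrun is living and takes 2/21.
Oskar predeceased; the 1/7 allotted to Oskar's branch passes to Oskar's issue by representation.
The 1/7 is divided into 2 equal shares of 1/14 among Brynja, Solveig.
Brynja is living and takes 1/14.
Solveig is living and takes 1/14.
Magnus is living and takes 2/7.

Brynja 1/14; Frida 2/21; Gudrun 2/21; Kolbein 2/21; Magnus 2/7; Solveig 1/14; Vidar 2/7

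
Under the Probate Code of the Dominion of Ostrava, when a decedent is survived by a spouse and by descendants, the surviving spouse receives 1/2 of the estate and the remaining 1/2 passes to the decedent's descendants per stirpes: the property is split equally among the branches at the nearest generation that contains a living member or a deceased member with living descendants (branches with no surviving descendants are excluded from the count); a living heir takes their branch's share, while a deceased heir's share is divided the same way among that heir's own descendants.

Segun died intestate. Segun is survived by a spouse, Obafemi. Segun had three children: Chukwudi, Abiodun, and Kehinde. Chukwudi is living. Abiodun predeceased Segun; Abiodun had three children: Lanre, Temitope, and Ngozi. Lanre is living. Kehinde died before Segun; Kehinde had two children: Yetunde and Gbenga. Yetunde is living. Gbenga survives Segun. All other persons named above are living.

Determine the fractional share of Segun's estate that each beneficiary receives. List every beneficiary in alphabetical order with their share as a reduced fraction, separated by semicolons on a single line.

Obafemi, as surviving spouse, takes 1/2.
The remaining 1/2 passes to Segun's descendants per stirpes.
The 1/2 is divided into 3 equal shares of 1/6 among Chukwudi, Abiodun, Kehinde.
Chukwudi is living and takes 1/6.
Abiodun predeceased; the 1/6 allotted to Abiodun's branch passes to Abiodun's issue by representation.
The 1/6 is divided into 3 equal shares of 1/18 among Lanre, Temitope, Ngozi.
Lanre is living and takes 1/18.
Temitope is living and takes 1/18.
Ngozi is living and takes 1/18.
Kehinde predeceased; the 1/6 allotted to Kehinde's branch passes to Kehinde's issue by representation.
The 1/6 is divided into 2 equal shares of 1/12 among Yetunde, Gbenga.
Yetunde is living and takes 1/12.
Gbenga is living and takes 1/12.

Chukwudi 1/6; Gbenga 1/12; Lanre 1/18; Ngozi 1/18; Obafemi 1/2; Temitope 1/18; Yetunde 1/12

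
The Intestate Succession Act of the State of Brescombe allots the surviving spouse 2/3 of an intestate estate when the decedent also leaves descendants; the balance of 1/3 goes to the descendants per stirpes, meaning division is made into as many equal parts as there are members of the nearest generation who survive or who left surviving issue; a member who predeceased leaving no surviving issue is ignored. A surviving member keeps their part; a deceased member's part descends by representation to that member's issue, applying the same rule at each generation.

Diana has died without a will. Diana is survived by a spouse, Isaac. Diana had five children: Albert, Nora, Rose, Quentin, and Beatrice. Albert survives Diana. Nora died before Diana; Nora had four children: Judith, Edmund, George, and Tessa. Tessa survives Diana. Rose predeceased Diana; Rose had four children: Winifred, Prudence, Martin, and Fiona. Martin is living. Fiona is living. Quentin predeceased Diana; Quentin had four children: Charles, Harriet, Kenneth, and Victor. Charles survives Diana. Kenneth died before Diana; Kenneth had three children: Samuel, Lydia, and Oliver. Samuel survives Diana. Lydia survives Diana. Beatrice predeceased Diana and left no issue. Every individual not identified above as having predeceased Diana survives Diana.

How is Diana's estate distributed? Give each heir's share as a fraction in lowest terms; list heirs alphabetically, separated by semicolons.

Isaac, as surviving spouse, takes 2/3.
The remaining 1/3 passes to Diana's descendants per stirpes.
Beatrice left no surviving issue, so that branch lapses and is disregarded.
The 1/3 is divided into 4 equal shares of 1/12 among Albert, Nora, Rose, Quentin.
Albert is living and takes 1/12.
Nora predeceased; the 1/12 allotted to Nora's branch passes to Nora's issue by representation.
The 1/12 is divided into 4 equal shares of 1/48 among Judith, Edmund, George, Tessa.
Judith is living and takes 1/48.
Edmund is living and takes 1/48.
George is living and takes 1/48.
Tessa is living and takes 1/48.
Rose predeceased; the 1/12 allotted to Rose's branch passes to Rose's issue by representation.
The 1/12 is divided into 4 equal shares of 1/48 among Winifred, Prudence, Martin, Fiona.
Winifred is living and takes 1/48.
Prudence is living and takes 1/48.
Martin is living and takes 1/48.
Fiona is living and takes 1/48.
Quentin predeceased; the 1/12 allotted to Quentin's branch passes to Quentin's issue by representation.
The 1/12 is divided into 4 equal shares of 1/48 among Charles, Harriet, Kenneth, Victor.
Charles is living and takes 1/48.
Harriet is living and takes 1/48.
Kenneth predeceased; the 1/48 allotted to Kenneth's branch passes to Kenneth's issue by representation.
The 1/48 is divided into 3 equal shares of 1/144 among Samuel, Lydia, Oliver.
Samuel is living and takes 1/144.
Lydia is living and takes 1/144.
Oliver is living and takes 1/144.
Victor is living and takes 1/48.

Albert 1/12; Charles 1/48; Edmund 1/48; Fiona 1/48; George 1/48; Harriet 1/48; Isaac 2/3; Judith 1/48; Lydia 1/144; Martin 1/48; Oliver 1/144; Prudence 1/48; Samuel 1/144; Tessa 1/48; Victor 1/48; Winifred 1/48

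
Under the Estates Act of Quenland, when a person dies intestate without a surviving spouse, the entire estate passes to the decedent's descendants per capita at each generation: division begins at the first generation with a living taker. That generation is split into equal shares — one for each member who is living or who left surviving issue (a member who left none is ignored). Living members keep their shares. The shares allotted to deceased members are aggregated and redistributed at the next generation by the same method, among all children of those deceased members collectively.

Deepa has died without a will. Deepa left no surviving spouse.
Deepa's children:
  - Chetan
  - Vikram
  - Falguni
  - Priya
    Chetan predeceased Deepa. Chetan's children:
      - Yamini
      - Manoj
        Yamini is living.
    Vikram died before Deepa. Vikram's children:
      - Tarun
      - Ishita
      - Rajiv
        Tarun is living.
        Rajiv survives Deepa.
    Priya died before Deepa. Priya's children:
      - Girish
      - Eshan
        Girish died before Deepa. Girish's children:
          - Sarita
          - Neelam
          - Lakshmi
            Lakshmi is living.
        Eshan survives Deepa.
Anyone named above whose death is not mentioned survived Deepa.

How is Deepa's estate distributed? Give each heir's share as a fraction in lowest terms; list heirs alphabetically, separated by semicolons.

Eshan 3/28; Falguni 1/4; Ishita 3/28; Lakshmi 1/28; Manoj 3/28; Neelam 1/28; Rajiv 3/28; Sarita 1/28; Tarun 3/28; Yamini 3/28

There is no surviving spouse, so the entire estate passes to Deepa's descendants per capita at each generation.
At generation 1 (Chetan, Vikram, Falguni, Priya) there are 4 shares of (1)/4 = 1/4 each.
Living: Falguni — each takes 1/4.
Deceased: Chetan, Vikram, and Priya. Their combined 3/4 is pooled and carried to generation 2.
At generation 2 (Yamini, Manoj, Tarun, Ishita, Rajiv, Girish, Eshan) there are 7 shares of (3/4)/7 = 3/28 each.
Living: Yamini, Manoj, Tarun, Ishita, Rajiv, and Eshan — each takes 3/28.
Deceased: Girish. That 3/28 share is carried to generation 3.
At generation 3 (Sarita, Neelam, Lakshmi) there are 3 shares of (3/28)/3 = 1/28 each.
Living: Sarita, Neelam, and Lakshmi — each takes 1/28.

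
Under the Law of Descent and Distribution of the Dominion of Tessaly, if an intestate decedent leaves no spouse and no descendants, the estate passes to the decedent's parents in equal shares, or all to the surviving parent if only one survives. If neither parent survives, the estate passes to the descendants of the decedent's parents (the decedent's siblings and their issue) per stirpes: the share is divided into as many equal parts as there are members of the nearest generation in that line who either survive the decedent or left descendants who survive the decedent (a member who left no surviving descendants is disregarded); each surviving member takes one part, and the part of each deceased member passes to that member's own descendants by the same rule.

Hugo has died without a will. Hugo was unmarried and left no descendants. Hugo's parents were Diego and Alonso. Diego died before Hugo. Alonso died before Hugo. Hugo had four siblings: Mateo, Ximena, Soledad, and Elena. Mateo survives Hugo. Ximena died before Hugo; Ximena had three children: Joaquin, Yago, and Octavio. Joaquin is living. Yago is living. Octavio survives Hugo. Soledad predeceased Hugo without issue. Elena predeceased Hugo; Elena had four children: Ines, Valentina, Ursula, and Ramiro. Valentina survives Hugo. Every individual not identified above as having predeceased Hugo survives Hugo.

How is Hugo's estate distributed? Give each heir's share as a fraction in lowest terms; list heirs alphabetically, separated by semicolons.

Ines 1/12; Joaquin 1/9; Mateo 1/3; Octavio 1/9; Ramiro 1/12; Ursula 1/12; Valentina 1/12; Yago 1/9

Neither parent survives and there are no descendants, so the estate passes to Hugo's siblings and their issue per stirpes.
Soledad left no surviving issue, so that branch lapses and is disregarded.
The estate is divided into 3 equal shares of 1/3 among Mateo, Ximena, Elena.
Mateo is living and takes 1/3.
Ximena predeceased; the 1/3 allotted to Ximena's branch passes to Ximena's issue by representation.
The 1/3 is divided into 3 equal shares of 1/9 among Joaquin, Yago, Octavio.
Joaquin is living and takes 1/9.
Yago is living and takes 1/9.
Octavio is living and takes 1/9.
Elena predeceased; the 1/3 allotted to Elena's branch passes to Elena's issue by representation.
The 1/3 is divided into 4 equal shares of 1/12 among Ines, Valentina, Ursula, Ramiro.
Ines is living and takes 1/12.
Valentina is living and takes 1/12.
Ursula is living and takes 1/12.
Ramiro is living and takes 1/12.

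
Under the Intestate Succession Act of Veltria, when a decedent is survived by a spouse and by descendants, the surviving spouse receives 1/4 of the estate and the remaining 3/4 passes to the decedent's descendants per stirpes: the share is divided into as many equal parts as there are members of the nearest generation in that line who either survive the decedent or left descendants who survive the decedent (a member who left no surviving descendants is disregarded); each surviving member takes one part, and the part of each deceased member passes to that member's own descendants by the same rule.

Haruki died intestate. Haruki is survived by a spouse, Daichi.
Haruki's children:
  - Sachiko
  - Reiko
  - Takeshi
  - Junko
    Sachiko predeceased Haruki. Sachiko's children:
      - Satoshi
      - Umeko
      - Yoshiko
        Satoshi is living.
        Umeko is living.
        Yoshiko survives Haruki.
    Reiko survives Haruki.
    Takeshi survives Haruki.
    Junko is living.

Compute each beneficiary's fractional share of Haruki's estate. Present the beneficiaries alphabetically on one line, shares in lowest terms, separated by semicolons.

Daichi, as surviving spouse, takes 1/4.
The remaining 3/4 passes to Haruki's descendants per stirpes.
The 3/4 is divided into 4 equal shares of 3/16 among Sachiko, Reiko, Takeshi, Junko.
Sachiko predeceased; the 3/16 allotted to Sachiko's branch passes to Sachiko's issue by representation.
The 3/16 is divided into 3 equal shares of 1/16 among Satoshi, Umeko, Yoshiko.
Satoshi is living and takes 1/16.
Umeko is living and takes 1/16.
Yoshiko is living and takes 1/16.
Reiko is living and takes 3/16.
Takeshi is living and takes 3/16.
Junko is living and takes 3/16.

Daichi 1/4; Junko 3/16; Reiko 3/16; Satoshi 1/16; Takeshi 3/16; Umeko 1/16; Yoshiko 1/16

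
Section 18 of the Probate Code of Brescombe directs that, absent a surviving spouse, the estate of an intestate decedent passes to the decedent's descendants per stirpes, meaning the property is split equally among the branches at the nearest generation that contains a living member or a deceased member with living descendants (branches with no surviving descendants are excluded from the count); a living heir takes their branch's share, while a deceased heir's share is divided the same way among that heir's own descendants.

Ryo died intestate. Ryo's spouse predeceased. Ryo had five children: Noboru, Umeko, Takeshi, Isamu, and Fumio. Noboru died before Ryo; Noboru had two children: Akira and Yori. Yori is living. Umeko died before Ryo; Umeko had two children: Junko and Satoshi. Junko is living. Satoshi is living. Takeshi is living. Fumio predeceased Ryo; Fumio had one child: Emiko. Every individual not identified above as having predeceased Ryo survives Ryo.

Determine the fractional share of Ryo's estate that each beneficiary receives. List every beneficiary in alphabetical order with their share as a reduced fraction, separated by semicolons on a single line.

Akira 1/10; Emiko 1/5; Isamu 1/5; Junko 1/10; Satoshi 1/10; Takeshi 1/5; Yori 1/10

There is no surviving spouse, so the entire estate passes to Ryo's descendants per stirpes.
The estate is divided into 5 equal shares of 1/5 among Noboru, Umeko, Takeshi, Isamu, Fumio.
Noboru predeceased; the 1/5 allotted to Noboru's branch passes to Noboru's issue by representation.
The 1/5 is divided into 2 equal shares of 1/10 among Akira, Yori.
Akira is living and takes 1/10.
Yori is living and takes 1/10.
Umeko predeceased; the 1/5 allotted to Umeko's branch passes to Umeko's issue by representation.
The 1/5 is divided into 2 equal shares of 1/10 among Junko, Satoshi.
Junko is living and takes 1/10.
Satoshi is living and takes 1/10.
Takeshi is living and takes 1/5.
Isamu is living and takes 1/5.
Fumio predeceased; the 1/5 allotted to Fumio's branch passes to Fumio's issue by representation.
Emiko is the sole taker at this level and receives the full 1/5.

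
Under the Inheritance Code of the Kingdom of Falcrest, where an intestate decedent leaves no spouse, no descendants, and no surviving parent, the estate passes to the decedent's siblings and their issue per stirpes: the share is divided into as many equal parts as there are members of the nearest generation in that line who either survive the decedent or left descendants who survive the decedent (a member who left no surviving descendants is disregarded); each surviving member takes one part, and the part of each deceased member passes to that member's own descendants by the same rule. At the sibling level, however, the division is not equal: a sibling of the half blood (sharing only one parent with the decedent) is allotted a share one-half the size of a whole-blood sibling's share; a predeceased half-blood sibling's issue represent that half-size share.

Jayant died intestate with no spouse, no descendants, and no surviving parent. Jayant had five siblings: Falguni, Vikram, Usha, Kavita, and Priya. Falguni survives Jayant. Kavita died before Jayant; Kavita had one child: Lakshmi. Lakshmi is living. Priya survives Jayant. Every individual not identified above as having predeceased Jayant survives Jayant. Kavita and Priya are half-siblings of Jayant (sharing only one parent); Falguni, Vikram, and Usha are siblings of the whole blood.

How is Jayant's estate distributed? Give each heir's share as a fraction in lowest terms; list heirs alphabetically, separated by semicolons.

No spouse, descendants, or parent survives, so the estate passes to Jayant's siblings per stirpes.
Half-blood siblings count for one-half the weight of whole-blood siblings at the initial division.
Dividing 1 in proportion to weights (total weight 4): Falguni (weight 1) → 1/4; Vikram (weight 1) → 1/4; Usha (weight 1) → 1/4; Kavita (weight 1/2) → 1/8; Priya (weight 1/2) → 1/8.
Falguni is living and takes 1/4.
Vikram is living and takes 1/4.
Usha is living and takes 1/4.
Kavita predeceased; the 1/8 allotted to Kavita's branch passes to Kavita's issue by representation.
Lakshmi is the sole taker at this level and receives the full 1/8.
Priya is living and takes 1/8.

Falguni 1/4; Lakshmi 1/8; Priya 1/8; Usha 1/4; Vikram 1/4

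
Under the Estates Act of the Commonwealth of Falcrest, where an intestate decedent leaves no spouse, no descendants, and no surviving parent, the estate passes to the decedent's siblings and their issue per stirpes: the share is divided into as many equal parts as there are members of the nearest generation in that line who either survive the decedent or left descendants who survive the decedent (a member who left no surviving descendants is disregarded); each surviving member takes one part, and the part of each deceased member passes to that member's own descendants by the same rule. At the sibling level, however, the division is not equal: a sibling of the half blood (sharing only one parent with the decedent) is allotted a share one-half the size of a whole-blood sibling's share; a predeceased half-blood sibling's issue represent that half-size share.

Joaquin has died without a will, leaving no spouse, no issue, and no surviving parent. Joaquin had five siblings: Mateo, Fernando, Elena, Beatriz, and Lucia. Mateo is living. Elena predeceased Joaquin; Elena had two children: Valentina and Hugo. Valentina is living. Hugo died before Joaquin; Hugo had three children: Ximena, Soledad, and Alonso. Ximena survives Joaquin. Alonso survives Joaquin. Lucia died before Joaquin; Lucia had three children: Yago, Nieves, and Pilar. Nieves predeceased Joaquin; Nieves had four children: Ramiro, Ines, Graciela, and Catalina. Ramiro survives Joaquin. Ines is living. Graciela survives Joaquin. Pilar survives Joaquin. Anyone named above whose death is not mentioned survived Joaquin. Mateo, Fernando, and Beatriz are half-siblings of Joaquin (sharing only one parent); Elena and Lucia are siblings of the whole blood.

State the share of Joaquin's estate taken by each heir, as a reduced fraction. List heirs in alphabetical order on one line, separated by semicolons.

Alonso 1/21; Beatriz 1/7; Catalina 1/42; Fernando 1/7; Graciela 1/42; Ines 1/42; Mateo 1/7; Pilar 2/21; Ramiro 1/42; Soledad 1/21; Valentina 1/7; Ximena 1/21; Yago 2/21

No spouse, descendants, or parent survives, so the estate passes to Joaquin's siblings per stirpes.
Half-blood siblings count for one-half the weight of whole-blood siblings at the initial division.
Dividing 1 in proportion to weights (total weight 7/2): Mateo (weight 1/2) → 1/7; Fernando (weight 1/2) → 1/7; Elena (weight 1) → 2/7; Beatriz (weight 1/2) → 1/7; Lucia (weight 1) → 2/7.
Mateo is living and takes 1/7.
Fernando is living and takes 1/7.
Elena predeceased; the 2/7 allotted to Elena's branch passes to Elena's issue by representation.
The 2/7 is divided into 2 equal shares of 1/7 among Valentina, Hugo.
Valentina is living and takes 1/7.
Hugo predeceased; the 1/7 allotted to Hugo's branch passes to Hugo's issue by representation.
The 1/7 is divided into 3 equal shares of 1/21 among Ximena, Soledad, Alonso.
Ximena is living and takes 1/21.
Soledad is living and takes 1/21.
Alonso is living and takes 1/21.
Beatriz is living and takes 1/7.
Lucia predeceased; the 2/7 allotted to Lucia's branch passes to Lucia's issue by representation.
The 2/7 is divided into 3 equal shares of 2/21 among Yago, Nieves, Pilar.
Yago is living and takes 2/21.
Nieves predeceased; the 2/21 allotted to Nieves's branch passes to Nieves's issue by representation.
The 2/21 is divided into 4 equal shares of 1/42 among Ramiro, Ines, Graciela, Catalina.
Ramiro is living and takes 1/42.
Ines is living and takes 1/42.
Graciela is living and takes 1/42.
Catalina is living and takes 1/42.
Pilar is living and takes 2/21.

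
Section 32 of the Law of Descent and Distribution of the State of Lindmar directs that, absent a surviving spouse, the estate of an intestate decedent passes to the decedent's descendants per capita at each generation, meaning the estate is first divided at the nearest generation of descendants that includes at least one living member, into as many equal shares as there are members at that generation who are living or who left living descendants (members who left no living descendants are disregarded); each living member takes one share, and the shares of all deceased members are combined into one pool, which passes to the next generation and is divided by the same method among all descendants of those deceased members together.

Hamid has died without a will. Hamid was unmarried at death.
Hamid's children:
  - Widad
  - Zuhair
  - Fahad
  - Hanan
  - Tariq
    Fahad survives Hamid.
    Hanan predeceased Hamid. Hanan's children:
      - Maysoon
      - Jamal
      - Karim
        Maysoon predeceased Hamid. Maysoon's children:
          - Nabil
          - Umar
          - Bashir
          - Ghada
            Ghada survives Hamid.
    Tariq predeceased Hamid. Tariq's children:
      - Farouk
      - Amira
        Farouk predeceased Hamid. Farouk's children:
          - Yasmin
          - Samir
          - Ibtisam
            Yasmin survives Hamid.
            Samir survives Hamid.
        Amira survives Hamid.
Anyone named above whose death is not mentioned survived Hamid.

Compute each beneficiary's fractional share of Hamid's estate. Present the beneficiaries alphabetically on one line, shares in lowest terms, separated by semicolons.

There is no surviving spouse, so the entire estate passes to Hamid's descendants per capita at each generation.
At generation 1 (Widad, Zuhair, Fahad, Hanan, Tariq) there are 5 shares of (1)/5 = 1/5 each.
Living: Widad, Zuhair, and Fahad — each takes 1/5.
Deceased: Hanan and Tariq. Their combined 2/5 is pooled and carried to generation 2.
At generation 2 (Maysoon, Jamal, Karim, Farouk, Amira) there are 5 shares of (2/5)/5 = 2/25 each.
Living: Jamal, Karim, and Amira — each takes 2/25.
Deceased: Maysoon and Farouk. Their combined 4/25 is pooled and carried to generation 3.
At generation 3 (Nabil, Umar, Bashir, Ghada, Yasmin, Samir, Ibtisam) there are 7 shares of (4/25)/7 = 4/175 each.
Living: Nabil, Umar, Bashir, Ghada, Yasmin, Samir, and Ibtisam — each takes 4/175.

Amira 2/25; Bashir 4/175; Fahad 1/5; Ghada 4/175; Ibtisam 4/175; Jamal 2/25; Karim 2/25; Nabil 4/175; Samir 4/175; Umar 4/175; Widad 1/5; Yasmin 4/175; Zuhair 1/5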